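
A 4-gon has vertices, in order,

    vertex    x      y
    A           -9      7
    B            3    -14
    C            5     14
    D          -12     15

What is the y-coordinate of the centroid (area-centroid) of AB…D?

354/73

Apply Gauss's area formula. First the cross-terms c_i = x_i·y_{i+1} − x_{i+1}·y_i:
  105, 112, 243, 51  ⇒  2A = 511, A = 255.5.
Then Σ (y_i + y_{i+1})·c_i = 7434, so ȳ = 7434 / (6·255.5) = 354/73.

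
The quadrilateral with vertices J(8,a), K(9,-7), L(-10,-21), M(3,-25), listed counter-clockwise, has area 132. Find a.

Write out the shoelace sum; only the two edges meeting at J involve a:
2·Area = [(3·a − 8·(-25)) + (8·(-7) − 9·a)] + 54
       = -6·a + 198 = 264
⇒ a = -11.

-11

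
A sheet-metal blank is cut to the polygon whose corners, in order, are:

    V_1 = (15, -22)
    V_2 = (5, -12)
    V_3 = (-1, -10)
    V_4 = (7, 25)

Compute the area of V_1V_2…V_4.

308

V_1→V_2: (15)(-12) − (5)(-22) = -70
V_2→V_3: (5)(-10) − (-1)(-12) = -62
V_3→V_4: (-1)(25) − (7)(-10) = 45
V_4→V_1: (7)(-22) − (15)(25) = -529
Σ = -616
Area = |Σ|/2 = 308.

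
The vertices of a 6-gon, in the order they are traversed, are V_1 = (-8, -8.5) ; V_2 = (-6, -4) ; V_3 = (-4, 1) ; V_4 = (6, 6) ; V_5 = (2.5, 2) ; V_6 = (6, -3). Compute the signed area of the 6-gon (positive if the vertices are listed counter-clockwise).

-84.25

Apply the surveyor's formula: 2A = Σ (x_i·y_{i+1} − x_{i+1}·y_i), indices taken mod 6.
V_1→V_2: (-8)(-4) − (-6)(-8.5) = -19
V_2→V_3: (-6)(1) − (-4)(-4) = -22
V_3→V_4: (-4)(6) − (6)(1) = -30
V_4→V_5: (6)(2) − (2.5)(6) = -3
V_5→V_6: (2.5)(-3) − (6)(2) = -19.5
V_6→V_1: (6)(-8.5) − (-8)(-3) = -75
Σ = -168.5
Signed area = Σ/2 = -84.25 (negative ⇒ clockwise traversal).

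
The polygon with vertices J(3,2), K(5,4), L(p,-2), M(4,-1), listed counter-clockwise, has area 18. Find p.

Write out the shoelace sum; only the two edges meeting at L involve p:
2·Area = [(5·(-2) − p·4) + (p·(-1) − 4·(-2))] + 13
       = -5·p + 11 = 36
⇒ p = -5.

-5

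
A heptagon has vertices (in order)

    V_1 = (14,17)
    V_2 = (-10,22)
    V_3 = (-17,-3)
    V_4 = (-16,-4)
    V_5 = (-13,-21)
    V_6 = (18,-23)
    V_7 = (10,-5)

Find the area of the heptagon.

Apply the shoelace formula: 2A = Σ (x_i·y_{i+1} − x_{i+1}·y_i), indices taken mod 7.
Σ = (478) + (404) + (20) + (284) + (677) + (140) + (240) = 2243
Area = |Σ|/2 = 1121.5.

1121.5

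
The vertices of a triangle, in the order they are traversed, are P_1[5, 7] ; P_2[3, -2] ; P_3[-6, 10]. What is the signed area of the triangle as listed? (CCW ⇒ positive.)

-52.5

Cross-terms: -31, 18, -92  ⇒  Σ = -105
Signed area = Σ/2 = -52.5 (negative ⇒ clockwise traversal).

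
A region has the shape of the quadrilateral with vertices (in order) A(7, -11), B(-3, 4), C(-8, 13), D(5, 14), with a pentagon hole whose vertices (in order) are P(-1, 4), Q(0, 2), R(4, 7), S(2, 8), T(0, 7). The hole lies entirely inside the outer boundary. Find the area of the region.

Outer boundary:
Σ = (-5) + (-7) + (-177) + (-153) = -342
Area = |Σ|/2 = 171.
Hole:
Apply the shoelace (surveyor's) formula: 2A = Σ (x_i·y_{i+1} − x_{i+1}·y_i), indices taken mod 5.
Σ = (-2) + (-8) + (18) + (14) + (7) = 29
Area = |Σ|/2 = 14.5.
Net area = 171 − 14.5 = 156.5.

156.5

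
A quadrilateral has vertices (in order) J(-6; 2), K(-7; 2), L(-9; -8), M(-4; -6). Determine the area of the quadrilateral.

Apply the shoelace formula: 2A = Σ (x_i·y_{i+1} − x_{i+1}·y_i), indices taken mod 4.
J→K: (-6)(2) − (-7)(2) = 2
K→L: (-7)(-8) − (-9)(2) = 74
L→M: (-9)(-6) − (-4)(-8) = 22
M→J: (-4)(2) − (-6)(-6) = -44
Σ = 54
Area = |Σ|/2 = 27.

27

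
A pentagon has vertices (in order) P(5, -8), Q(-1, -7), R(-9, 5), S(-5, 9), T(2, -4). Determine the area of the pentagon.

80.5

Σ = (-43) + (-68) + (-56) + (2) + (4) = -161
Area = |Σ|/2 = 80.5.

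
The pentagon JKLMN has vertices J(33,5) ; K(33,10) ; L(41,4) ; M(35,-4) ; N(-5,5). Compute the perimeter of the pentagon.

104

|JK| = √((0)² + (5)²) = √25 = 5
|KL| = √((8)² + (-6)²) = √100 = 10
|LM| = √((-6)² + (-8)²) = √100 = 10
|MN| = √((-40)² + (9)²) = √1681 = 41
|NJ| = √((38)² + (0)²) = √1444 = 38
Perimeter = 5 + 10 + 10 + 41 + 38 = 104.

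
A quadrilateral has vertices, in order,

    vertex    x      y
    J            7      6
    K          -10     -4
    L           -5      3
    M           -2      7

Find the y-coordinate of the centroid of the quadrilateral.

323/108

Apply the shoelace (surveyor's) formula. First the cross-terms c_i = x_i·y_{i+1} − x_{i+1}·y_i:
  32, -50, -29, -61  ⇒  2A = -108, A = -54.
Then Σ (y_i + y_{i+1})·c_i = -969, so ȳ = -969 / (6·(-54)) = 323/108.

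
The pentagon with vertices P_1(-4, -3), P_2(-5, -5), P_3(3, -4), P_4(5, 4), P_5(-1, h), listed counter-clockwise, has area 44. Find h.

1

Write out the shoelace sum; only the two edges meeting at P_5 involve h:
2·Area = [(5·h − (-1)·4) + ((-1)·(-3) − (-4)·h)] + 72
       = 9·h + 79 = 88
⇒ h = 1.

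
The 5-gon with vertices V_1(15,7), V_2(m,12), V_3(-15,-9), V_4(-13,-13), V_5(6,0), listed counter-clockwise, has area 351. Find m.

-9

Write out the shoelace sum; only the two edges meeting at V_2 involve m:
2·Area = [(15·12 − m·7) + (m·(-9) − (-15)·12)] + 198
       = -16·m + 558 = 702
⇒ m = -9.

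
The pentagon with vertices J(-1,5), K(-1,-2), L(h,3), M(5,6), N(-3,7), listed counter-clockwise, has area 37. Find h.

5

Write out the shoelace sum; only the two edges meeting at L involve h:
2·Area = [((-1)·3 − h·(-2)) + (h·6 − 5·3)] + 52
       = 8·h + 34 = 74
⇒ h = 5.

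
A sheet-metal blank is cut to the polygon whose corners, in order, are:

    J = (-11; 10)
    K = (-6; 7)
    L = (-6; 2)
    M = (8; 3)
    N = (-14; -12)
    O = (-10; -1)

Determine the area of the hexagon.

Apply the surveyor's formula: 2A = Σ (x_i·y_{i+1} − x_{i+1}·y_i), indices taken mod 6.
Cross-terms: -17, 30, -34, -54, -106, -111  ⇒  Σ = -292
Area = |Σ|/2 = 146.

146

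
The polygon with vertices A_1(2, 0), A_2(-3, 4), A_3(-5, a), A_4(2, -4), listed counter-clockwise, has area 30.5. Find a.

The doubled signed area Σ (x_i y_{i+1} − x_{i+1} y_i) is linear in a.
With a=0 it equals 56; the coefficient of a is -5 (from the two edges through A_3).
So -5·a + 56 = 2·30.5 = 61 ⇒ a = -1.

-1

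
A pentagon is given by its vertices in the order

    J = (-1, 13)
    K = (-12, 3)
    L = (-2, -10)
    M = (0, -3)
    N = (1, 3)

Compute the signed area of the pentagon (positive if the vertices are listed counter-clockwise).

Apply the surveyor's formula: 2A = Σ (x_i·y_{i+1} − x_{i+1}·y_i), indices taken mod 5.
J→K: (-1)(3) − (-12)(13) = 153
K→L: (-12)(-10) − (-2)(3) = 126
L→M: (-2)(-3) − (0)(-10) = 6
M→N: (0)(3) − (1)(-3) = 3
N→J: (1)(13) − (-1)(3) = 16
Σ = 304
Signed area = Σ/2 = 152 (positive ⇒ counter-clockwise traversal).

152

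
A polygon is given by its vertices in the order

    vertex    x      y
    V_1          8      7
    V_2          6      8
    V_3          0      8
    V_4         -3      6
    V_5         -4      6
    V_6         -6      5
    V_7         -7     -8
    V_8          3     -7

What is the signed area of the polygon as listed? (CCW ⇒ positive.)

174.5

Cross-terms: 22, 48, 24, 6, 16, 83, 73, 77  ⇒  Σ = 349
Signed area = Σ/2 = 174.5 (positive ⇒ counter-clockwise traversal).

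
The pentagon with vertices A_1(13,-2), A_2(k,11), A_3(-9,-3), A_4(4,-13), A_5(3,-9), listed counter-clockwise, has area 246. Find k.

-7

The doubled signed area Σ (x_i y_{i+1} − x_{i+1} y_i) is linear in k.
With k=0 it equals 485; the coefficient of k is -1 (from the two edges through A_2).
So -1·k + 485 = 2·246 = 492 ⇒ k = -7.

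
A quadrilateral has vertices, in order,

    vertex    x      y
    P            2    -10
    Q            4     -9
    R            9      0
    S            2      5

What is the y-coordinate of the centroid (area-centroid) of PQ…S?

Apply the surveyor's formula. First the cross-terms c_i = x_i·y_{i+1} − x_{i+1}·y_i:
  22, 81, 45, -30  ⇒  2A = 118, A = 59.
Then Σ (y_i + y_{i+1})·c_i = -772, so ȳ = -772 / (6·59) = -386/177.

-386/177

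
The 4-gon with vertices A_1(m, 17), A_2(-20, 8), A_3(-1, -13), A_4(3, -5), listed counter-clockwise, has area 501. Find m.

23

Write out the shoelace sum; only the two edges meeting at A_1 involve m:
2·Area = [(3·17 − m·(-5)) + (m·8 − (-20)·17)] + 312
       = 13·m + 703 = 1002
⇒ m = 23.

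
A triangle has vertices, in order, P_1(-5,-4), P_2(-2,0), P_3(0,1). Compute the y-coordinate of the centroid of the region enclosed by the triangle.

Apply the surveyor's formula. First the cross-terms c_i = x_i·y_{i+1} − x_{i+1}·y_i:
  -8, -2, 5  ⇒  2A = -5, A = -2.5.
Then Σ (y_i + y_{i+1})·c_i = 15, so ȳ = 15 / (6·(-2.5)) = -1.

-1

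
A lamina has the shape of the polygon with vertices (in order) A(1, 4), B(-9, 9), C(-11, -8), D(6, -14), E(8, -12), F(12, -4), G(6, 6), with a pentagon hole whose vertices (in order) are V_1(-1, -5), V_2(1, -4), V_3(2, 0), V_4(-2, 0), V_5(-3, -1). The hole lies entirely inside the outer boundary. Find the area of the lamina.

Outer boundary:
Apply the surveyor's formula: 2A = Σ (x_i·y_{i+1} − x_{i+1}·y_i), indices taken mod 7.
Cross-terms: 45, 171, 202, 40, 112, 96, 18  ⇒  Σ = 684
Area = |Σ|/2 = 342.
Hole:
Apply the surveyor's formula: 2A = Σ (x_i·y_{i+1} − x_{i+1}·y_i), indices taken mod 5.
V_1→V_2: (-1)(-4) − (1)(-5) = 9
V_2→V_3: (1)(0) − (2)(-4) = 8
V_3→V_4: (2)(0) − (-2)(0) = 0
V_4→V_5: (-2)(-1) − (-3)(0) = 2
V_5→V_1: (-3)(-5) − (-1)(-1) = 14
Σ = 33
Area = |Σ|/2 = 16.5.
Net area = 342 − 16.5 = 325.5.

325.5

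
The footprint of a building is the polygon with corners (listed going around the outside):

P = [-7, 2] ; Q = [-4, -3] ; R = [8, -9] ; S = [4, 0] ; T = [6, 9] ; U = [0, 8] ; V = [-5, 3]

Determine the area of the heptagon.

130

Σ = (29) + (60) + (36) + (36) + (48) + (40) + (11) = 260
Area = |Σ|/2 = 130.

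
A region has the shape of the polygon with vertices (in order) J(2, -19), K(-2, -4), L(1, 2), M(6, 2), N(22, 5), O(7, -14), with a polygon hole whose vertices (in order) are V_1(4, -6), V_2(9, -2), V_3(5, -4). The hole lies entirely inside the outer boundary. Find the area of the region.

Outer boundary:
Apply the surveyor's formula: 2A = Σ (x_i·y_{i+1} − x_{i+1}·y_i), indices taken mod 6.
Σ = (-46) + (0) + (-10) + (-14) + (-343) + (-105) = -518
Area = |Σ|/2 = 259.
Hole:
Apply Gauss's area formula: 2A = Σ (x_i·y_{i+1} − x_{i+1}·y_i), indices taken mod 3.
Σ = (46) + (-26) + (-14) = 6
Area = |Σ|/2 = 3.
Net area = 259 − 3 = 256.

256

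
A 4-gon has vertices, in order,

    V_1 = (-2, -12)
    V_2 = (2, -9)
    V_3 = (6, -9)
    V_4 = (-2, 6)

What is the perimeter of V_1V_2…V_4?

|V_1V_2| = √((4)² + (3)²) = √25 = 5
|V_2V_3| = √((4)² + (0)²) = √16 = 4
|V_3V_4| = √((-8)² + (15)²) = √289 = 17
|V_4V_1| = √((0)² + (-18)²) = √324 = 18
Perimeter = 5 + 4 + 17 + 18 = 44.

44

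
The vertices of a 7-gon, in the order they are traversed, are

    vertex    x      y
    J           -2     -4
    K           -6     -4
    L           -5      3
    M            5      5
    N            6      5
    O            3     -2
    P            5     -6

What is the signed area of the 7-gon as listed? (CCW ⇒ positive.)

Apply the surveyor's formula: 2A = Σ (x_i·y_{i+1} − x_{i+1}·y_i), indices taken mod 7.
J→K: (-2)(-4) − (-6)(-4) = -16
K→L: (-6)(3) − (-5)(-4) = -38
L→M: (-5)(5) − (5)(3) = -40
M→N: (5)(5) − (6)(5) = -5
N→O: (6)(-2) − (3)(5) = -27
O→P: (3)(-6) − (5)(-2) = -8
P→J: (5)(-4) − (-2)(-6) = -32
Σ = -166
Signed area = Σ/2 = -83 (negative ⇒ clockwise traversal).

-83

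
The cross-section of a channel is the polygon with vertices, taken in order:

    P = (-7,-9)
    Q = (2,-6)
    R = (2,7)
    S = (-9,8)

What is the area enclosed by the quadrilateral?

Apply the surveyor's formula: 2A = Σ (x_i·y_{i+1} − x_{i+1}·y_i), indices taken mod 4.
Cross-terms: 60, 26, 79, 137  ⇒  Σ = 302
Area = |Σ|/2 = 151.

151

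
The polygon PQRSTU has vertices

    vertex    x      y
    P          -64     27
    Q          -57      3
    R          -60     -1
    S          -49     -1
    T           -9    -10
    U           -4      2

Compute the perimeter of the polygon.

|PQ| = √((7)² + (-24)²) = √625 = 25
|QR| = √((-3)² + (-4)²) = √25 = 5
|RS| = √((11)² + (0)²) = √121 = 11
|ST| = √((40)² + (-9)²) = √1681 = 41
|TU| = √((5)² + (12)²) = √169 = 13
|UP| = √((-60)² + (25)²) = √4225 = 65
Perimeter = 25 + 5 + 11 + 41 + 13 + 65 = 160.

160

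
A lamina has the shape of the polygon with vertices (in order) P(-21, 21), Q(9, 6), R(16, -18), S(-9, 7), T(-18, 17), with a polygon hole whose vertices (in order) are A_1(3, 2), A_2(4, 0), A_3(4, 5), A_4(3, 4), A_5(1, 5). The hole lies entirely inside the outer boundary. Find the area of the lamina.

Outer boundary:
Cross-terms: -315, -258, -50, -27, -21  ⇒  Σ = -671
Area = |Σ|/2 = 335.5.
Hole:
Apply the surveyor's formula: 2A = Σ (x_i·y_{i+1} − x_{i+1}·y_i), indices taken mod 5.
Cross-terms: -8, 20, 1, 11, -13  ⇒  Σ = 11
Area = |Σ|/2 = 5.5.
Net area = 335.5 − 5.5 = 330.

330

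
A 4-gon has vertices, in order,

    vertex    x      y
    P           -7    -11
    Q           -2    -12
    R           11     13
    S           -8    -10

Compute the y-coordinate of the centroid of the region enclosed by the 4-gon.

Apply the shoelace formula. First the cross-terms c_i = x_i·y_{i+1} − x_{i+1}·y_i:
  62, 106, -6, 18  ⇒  2A = 180, A = 90.
Then Σ (y_i + y_{i+1})·c_i = -1716, so ȳ = -1716 / (6·90) = -143/45.

-143/45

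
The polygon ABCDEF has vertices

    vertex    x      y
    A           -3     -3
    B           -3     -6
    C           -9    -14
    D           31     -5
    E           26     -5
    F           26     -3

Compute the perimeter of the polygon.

|AB| = √((0)² + (-3)²) = √9 = 3
|BC| = √((-6)² + (-8)²) = √100 = 10
|CD| = √((40)² + (9)²) = √1681 = 41
|DE| = √((-5)² + (0)²) = √25 = 5
|EF| = √((0)² + (2)²) = √4 = 2
|FA| = √((-29)² + (0)²) = √841 = 29
Perimeter = 3 + 10 + 41 + 5 + 2 + 29 = 90.

90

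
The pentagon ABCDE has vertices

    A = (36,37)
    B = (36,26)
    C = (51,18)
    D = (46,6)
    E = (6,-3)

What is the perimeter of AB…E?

132

|AB| = √((0)² + (-11)²) = √121 = 11
|BC| = √((15)² + (-8)²) = √289 = 17
|CD| = √((-5)² + (-12)²) = √169 = 13
|DE| = √((-40)² + (-9)²) = √1681 = 41
|EA| = √((30)² + (40)²) = √2500 = 50
Perimeter = 11 + 17 + 13 + 41 + 50 = 132.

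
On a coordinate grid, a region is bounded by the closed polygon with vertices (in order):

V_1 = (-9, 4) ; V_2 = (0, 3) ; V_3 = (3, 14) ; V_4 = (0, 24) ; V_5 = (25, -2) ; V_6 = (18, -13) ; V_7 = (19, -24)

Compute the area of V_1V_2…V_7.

589

Apply the shoelace formula: 2A = Σ (x_i·y_{i+1} − x_{i+1}·y_i), indices taken mod 7.
Σ = (-27) + (-9) + (72) + (-600) + (-289) + (-185) + (-140) = -1178
Area = |Σ|/2 = 589.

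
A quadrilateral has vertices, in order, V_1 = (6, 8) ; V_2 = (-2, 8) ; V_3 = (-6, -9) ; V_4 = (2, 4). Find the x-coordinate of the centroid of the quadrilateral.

Apply Gauss's area formula. First the cross-terms c_i = x_i·y_{i+1} − x_{i+1}·y_i:
  64, 66, -6, -8  ⇒  2A = 116, A = 58.
Then Σ (x_i + x_{i+1})·c_i = -312, so x̄ = -312 / (6·58) = -26/29.

-26/29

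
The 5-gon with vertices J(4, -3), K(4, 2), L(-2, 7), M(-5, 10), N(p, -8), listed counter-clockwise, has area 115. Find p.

-7

Write out the shoelace sum; only the two edges meeting at N involve p:
2·Area = [((-5)·(-8) − p·10) + (p·(-3) − 4·(-8))] + 67
       = -13·p + 139 = 230
⇒ p = -7.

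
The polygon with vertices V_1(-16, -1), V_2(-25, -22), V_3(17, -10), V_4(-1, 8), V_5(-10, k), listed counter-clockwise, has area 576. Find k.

The doubled signed area Σ (x_i y_{i+1} − x_{i+1} y_i) is linear in k.
With k=0 it equals 1167; the coefficient of k is 15 (from the two edges through V_5).
So 15·k + 1167 = 2·576 = 1152 ⇒ k = -1.

-1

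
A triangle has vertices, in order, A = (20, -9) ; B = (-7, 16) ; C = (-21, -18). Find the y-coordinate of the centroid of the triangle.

Apply the shoelace (surveyor's) formula. First the cross-terms c_i = x_i·y_{i+1} − x_{i+1}·y_i:
  257, 462, 549  ⇒  2A = 1268, A = 634.
Then Σ (y_i + y_{i+1})·c_i = -13948, so ȳ = -13948 / (6·634) = -11/3.

-11/3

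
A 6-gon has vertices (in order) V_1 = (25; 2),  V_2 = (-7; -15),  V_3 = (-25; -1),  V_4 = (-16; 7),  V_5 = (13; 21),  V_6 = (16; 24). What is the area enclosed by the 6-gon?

Cross-terms: -361, -368, -191, -427, -24, -568  ⇒  Σ = -1939
Area = |Σ|/2 = 969.5.

969.5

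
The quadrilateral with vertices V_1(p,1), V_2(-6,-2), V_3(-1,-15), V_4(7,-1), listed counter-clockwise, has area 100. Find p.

7

The doubled signed area Σ (x_i y_{i+1} − x_{i+1} y_i) is linear in p.
With p=0 it equals 207; the coefficient of p is -1 (from the two edges through V_1).
So -1·p + 207 = 2·100 = 200 ⇒ p = 7.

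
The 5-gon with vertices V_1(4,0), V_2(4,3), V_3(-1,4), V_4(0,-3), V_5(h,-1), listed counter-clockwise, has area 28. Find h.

6

Write out the shoelace sum; only the two edges meeting at V_5 involve h:
2·Area = [(0·(-1) − h·(-3)) + (h·0 − 4·(-1))] + 34
       = 3·h + 38 = 56
⇒ h = 6.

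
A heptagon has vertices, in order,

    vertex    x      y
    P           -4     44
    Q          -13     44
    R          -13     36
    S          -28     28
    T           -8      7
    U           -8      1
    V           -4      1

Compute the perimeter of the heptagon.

|PQ| = √((-9)² + (0)²) = √81 = 9
|QR| = √((0)² + (-8)²) = √64 = 8
|RS| = √((-15)² + (-8)²) = √289 = 17
|ST| = √((20)² + (-21)²) = √841 = 29
|TU| = √((0)² + (-6)²) = √36 = 6
|UV| = √((4)² + (0)²) = √16 = 4
|VP| = √((0)² + (43)²) = √1849 = 43
Perimeter = 9 + 8 + 17 + 29 + 6 + 4 + 43 = 116.

116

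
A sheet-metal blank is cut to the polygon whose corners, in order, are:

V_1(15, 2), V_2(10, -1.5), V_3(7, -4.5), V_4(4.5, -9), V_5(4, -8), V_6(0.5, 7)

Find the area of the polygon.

Apply the shoelace (surveyor's) formula: 2A = Σ (x_i·y_{i+1} − x_{i+1}·y_i), indices taken mod 6.
V_1→V_2: (15)(-1.5) − (10)(2) = -42.5
V_2→V_3: (10)(-4.5) − (7)(-1.5) = -34.5
V_3→V_4: (7)(-9) − (4.5)(-4.5) = -42.75
V_4→V_5: (4.5)(-8) − (4)(-9) = 0
V_5→V_6: (4)(7) − (0.5)(-8) = 32
V_6→V_1: (0.5)(2) − (15)(7) = -104
Σ = -191.75
Area = |Σ|/2 = 95.875.

95.875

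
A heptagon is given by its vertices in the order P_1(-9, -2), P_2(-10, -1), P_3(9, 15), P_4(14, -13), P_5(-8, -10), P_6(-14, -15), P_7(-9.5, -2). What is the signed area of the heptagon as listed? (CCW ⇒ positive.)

-428.25

Apply the surveyor's formula: 2A = Σ (x_i·y_{i+1} − x_{i+1}·y_i), indices taken mod 7.
Cross-terms: -11, -141, -327, -244, -20, -114.5, 1  ⇒  Σ = -856.5
Signed area = Σ/2 = -428.25 (negative ⇒ clockwise traversal).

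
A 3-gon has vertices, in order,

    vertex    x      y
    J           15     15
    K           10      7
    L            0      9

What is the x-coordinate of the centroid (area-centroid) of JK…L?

Apply the surveyor's formula. First the cross-terms c_i = x_i·y_{i+1} − x_{i+1}·y_i:
  -45, 90, -135  ⇒  2A = -90, A = -45.
Then Σ (x_i + x_{i+1})·c_i = -2250, so x̄ = -2250 / (6·(-45)) = 25/3.

25/3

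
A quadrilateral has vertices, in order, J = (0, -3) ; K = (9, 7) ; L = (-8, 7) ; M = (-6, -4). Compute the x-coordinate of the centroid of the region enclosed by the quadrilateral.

-23/21

Apply the shoelace formula. First the cross-terms c_i = x_i·y_{i+1} − x_{i+1}·y_i:
  27, 119, 74, 18  ⇒  2A = 238, A = 119.
Then Σ (x_i + x_{i+1})·c_i = -782, so x̄ = -782 / (6·119) = -23/21.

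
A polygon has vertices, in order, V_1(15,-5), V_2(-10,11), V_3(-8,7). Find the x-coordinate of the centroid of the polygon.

-1

Apply the surveyor's formula. First the cross-terms c_i = x_i·y_{i+1} − x_{i+1}·y_i:
  115, 18, -65  ⇒  2A = 68, A = 34.
Then Σ (x_i + x_{i+1})·c_i = -204, so x̄ = -204 / (6·34) = -1.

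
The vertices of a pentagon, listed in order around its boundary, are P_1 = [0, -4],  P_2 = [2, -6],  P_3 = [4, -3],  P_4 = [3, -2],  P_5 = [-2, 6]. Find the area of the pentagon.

P_1→P_2: (0)(-6) − (2)(-4) = 8
P_2→P_3: (2)(-3) − (4)(-6) = 18
P_3→P_4: (4)(-2) − (3)(-3) = 1
P_4→P_5: (3)(6) − (-2)(-2) = 14
P_5→P_1: (-2)(-4) − (0)(6) = 8
Σ = 49
Area = |Σ|/2 = 24.5.

24.5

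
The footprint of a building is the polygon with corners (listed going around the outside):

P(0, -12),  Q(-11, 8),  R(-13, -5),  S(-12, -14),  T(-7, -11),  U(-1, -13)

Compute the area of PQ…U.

137.5

Cross-terms: -132, 159, 122, 34, 80, 12  ⇒  Σ = 275
Area = |Σ|/2 = 137.5.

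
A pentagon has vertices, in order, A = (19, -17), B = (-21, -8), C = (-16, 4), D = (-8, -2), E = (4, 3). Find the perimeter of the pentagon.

102

|AB| = √((-40)² + (9)²) = √1681 = 41
|BC| = √((5)² + (12)²) = √169 = 13
|CD| = √((8)² + (-6)²) = √100 = 10
|DE| = √((12)² + (5)²) = √169 = 13
|EA| = √((15)² + (-20)²) = √625 = 25
Perimeter = 41 + 13 + 10 + 13 + 25 = 102.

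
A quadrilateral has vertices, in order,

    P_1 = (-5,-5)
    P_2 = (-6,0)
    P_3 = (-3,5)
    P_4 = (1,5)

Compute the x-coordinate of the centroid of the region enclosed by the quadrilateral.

Apply Gauss's area formula. First the cross-terms c_i = x_i·y_{i+1} − x_{i+1}·y_i:
  -30, -30, -20, 20  ⇒  2A = -60, A = -30.
Then Σ (x_i + x_{i+1})·c_i = 560, so x̄ = 560 / (6·(-30)) = -28/9.

-28/9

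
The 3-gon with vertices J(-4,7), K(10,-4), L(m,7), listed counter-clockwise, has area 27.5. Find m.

The doubled signed area Σ (x_i y_{i+1} − x_{i+1} y_i) is linear in m.
With m=0 it equals 44; the coefficient of m is 11 (from the two edges through L).
So 11·m + 44 = 2·27.5 = 55 ⇒ m = 1.

1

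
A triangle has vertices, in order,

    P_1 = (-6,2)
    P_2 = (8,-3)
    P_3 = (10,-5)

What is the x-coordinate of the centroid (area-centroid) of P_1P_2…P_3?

4

Apply the shoelace (surveyor's) formula. First the cross-terms c_i = x_i·y_{i+1} − x_{i+1}·y_i:
  2, -10, -10  ⇒  2A = -18, A = -9.
Then Σ (x_i + x_{i+1})·c_i = -216, so x̄ = -216 / (6·(-9)) = 4.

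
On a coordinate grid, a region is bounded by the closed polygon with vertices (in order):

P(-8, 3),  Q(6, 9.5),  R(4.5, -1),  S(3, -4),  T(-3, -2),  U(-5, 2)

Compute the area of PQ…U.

95.375

Apply the shoelace (surveyor's) formula: 2A = Σ (x_i·y_{i+1} − x_{i+1}·y_i), indices taken mod 6.
Σ = (-94) + (-48.75) + (-15) + (-18) + (-16) + (1) = -190.75
Area = |Σ|/2 = 95.375.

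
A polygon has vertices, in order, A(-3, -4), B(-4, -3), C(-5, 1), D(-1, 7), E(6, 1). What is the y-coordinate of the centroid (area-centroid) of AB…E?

Apply the shoelace (surveyor's) formula. First the cross-terms c_i = x_i·y_{i+1} − x_{i+1}·y_i:
  -7, -19, -34, -43, -21  ⇒  2A = -124, A = -62.
Then Σ (y_i + y_{i+1})·c_i = -466, so ȳ = -466 / (6·(-62)) = 233/186.

233/186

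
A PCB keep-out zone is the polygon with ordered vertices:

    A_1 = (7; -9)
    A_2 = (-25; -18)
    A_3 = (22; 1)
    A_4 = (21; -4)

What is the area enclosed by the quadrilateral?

125

Apply the surveyor's formula: 2A = Σ (x_i·y_{i+1} − x_{i+1}·y_i), indices taken mod 4.
Cross-terms: -351, 371, -109, -161  ⇒  Σ = -250
Area = |Σ|/2 = 125.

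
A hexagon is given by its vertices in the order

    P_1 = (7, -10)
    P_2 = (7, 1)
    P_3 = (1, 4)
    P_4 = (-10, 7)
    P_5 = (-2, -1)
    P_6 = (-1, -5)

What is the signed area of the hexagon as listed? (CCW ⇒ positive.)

114.5

Apply Gauss's area formula: 2A = Σ (x_i·y_{i+1} − x_{i+1}·y_i), indices taken mod 6.
Σ = (77) + (27) + (47) + (24) + (9) + (45) = 229
Signed area = Σ/2 = 114.5 (positive ⇒ counter-clockwise traversal).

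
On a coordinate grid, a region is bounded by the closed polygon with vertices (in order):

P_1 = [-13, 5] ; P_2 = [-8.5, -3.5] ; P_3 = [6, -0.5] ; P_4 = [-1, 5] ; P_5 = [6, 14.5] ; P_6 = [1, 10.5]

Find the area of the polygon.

Cross-terms: 88, 25.25, 29.5, -44.5, 48.5, 141.5  ⇒  Σ = 288.25
Area = |Σ|/2 = 144.125.

144.125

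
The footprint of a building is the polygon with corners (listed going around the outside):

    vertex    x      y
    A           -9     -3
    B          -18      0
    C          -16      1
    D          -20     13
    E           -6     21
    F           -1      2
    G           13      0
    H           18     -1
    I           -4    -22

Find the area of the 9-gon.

Cross-terms: -54, -18, -188, -342, 9, -26, -13, -400, -186  ⇒  Σ = -1218
Area = |Σ|/2 = 609.

609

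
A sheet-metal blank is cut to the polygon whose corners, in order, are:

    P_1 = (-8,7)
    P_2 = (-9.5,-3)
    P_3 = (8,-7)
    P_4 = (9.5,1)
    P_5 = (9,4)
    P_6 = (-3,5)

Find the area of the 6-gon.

180.25

Apply Gauss's area formula: 2A = Σ (x_i·y_{i+1} − x_{i+1}·y_i), indices taken mod 6.
Cross-terms: 90.5, 90.5, 74.5, 29, 57, 19  ⇒  Σ = 360.5
Area = |Σ|/2 = 180.25.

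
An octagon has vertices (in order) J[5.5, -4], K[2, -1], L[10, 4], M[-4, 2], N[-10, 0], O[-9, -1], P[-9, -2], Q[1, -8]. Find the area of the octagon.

Σ = (2.5) + (18) + (36) + (20) + (10) + (9) + (74) + (40) = 209.5
Area = |Σ|/2 = 104.75.

104.75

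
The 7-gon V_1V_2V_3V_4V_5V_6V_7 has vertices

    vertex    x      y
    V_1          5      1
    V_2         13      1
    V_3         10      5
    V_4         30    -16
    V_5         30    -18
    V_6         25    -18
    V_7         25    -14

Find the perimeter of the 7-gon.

78

|V_1V_2| = √((8)² + (0)²) = √64 = 8
|V_2V_3| = √((-3)² + (4)²) = √25 = 5
|V_3V_4| = √((20)² + (-21)²) = √841 = 29
|V_4V_5| = √((0)² + (-2)²) = √4 = 2
|V_5V_6| = √((-5)² + (0)²) = √25 = 5
|V_6V_7| = √((0)² + (4)²) = √16 = 4
|V_7V_1| = √((-20)² + (15)²) = √625 = 25
Perimeter = 8 + 5 + 29 + 2 + 5 + 4 + 25 = 78.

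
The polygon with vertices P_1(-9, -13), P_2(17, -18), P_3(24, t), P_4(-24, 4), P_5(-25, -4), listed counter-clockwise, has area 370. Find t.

The doubled signed area Σ (x_i y_{i+1} − x_{i+1} y_i) is linear in t.
With t=0 it equals 1396; the coefficient of t is 41 (from the two edges through P_3).
So 41·t + 1396 = 2·370 = 740 ⇒ t = -16.

-16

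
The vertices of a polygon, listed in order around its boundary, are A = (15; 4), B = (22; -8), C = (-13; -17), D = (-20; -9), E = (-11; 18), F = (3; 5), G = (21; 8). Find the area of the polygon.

797

Σ = (-208) + (-478) + (-223) + (-459) + (-109) + (-81) + (-36) = -1594
Area = |Σ|/2 = 797.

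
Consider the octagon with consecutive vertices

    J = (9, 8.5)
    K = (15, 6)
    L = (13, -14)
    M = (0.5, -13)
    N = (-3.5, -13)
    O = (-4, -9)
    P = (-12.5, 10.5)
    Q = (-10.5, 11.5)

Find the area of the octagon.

Apply Gauss's area formula: 2A = Σ (x_i·y_{i+1} − x_{i+1}·y_i), indices taken mod 8.
J→K: (9)(6) − (15)(8.5) = -73.5
K→L: (15)(-14) − (13)(6) = -288
L→M: (13)(-13) − (0.5)(-14) = -162
M→N: (0.5)(-13) − (-3.5)(-13) = -52
N→O: (-3.5)(-9) − (-4)(-13) = -20.5
O→P: (-4)(10.5) − (-12.5)(-9) = -154.5
P→Q: (-12.5)(11.5) − (-10.5)(10.5) = -33.5
Q→J: (-10.5)(8.5) − (9)(11.5) = -192.75
Σ = -976.75
Area = |Σ|/2 = 488.375.

488.375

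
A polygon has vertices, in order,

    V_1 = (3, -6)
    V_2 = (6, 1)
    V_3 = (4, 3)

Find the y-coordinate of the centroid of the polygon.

-2/3

Apply Gauss's area formula. First the cross-terms c_i = x_i·y_{i+1} − x_{i+1}·y_i:
  39, 14, -33  ⇒  2A = 20, A = 10.
Then Σ (y_i + y_{i+1})·c_i = -40, so ȳ = -40 / (6·10) = -2/3.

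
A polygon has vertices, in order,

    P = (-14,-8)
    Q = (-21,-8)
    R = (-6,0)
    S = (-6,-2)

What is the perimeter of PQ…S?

|PQ| = √((-7)² + (0)²) = √49 = 7
|QR| = √((15)² + (8)²) = √289 = 17
|RS| = √((0)² + (-2)²) = √4 = 2
|SP| = √((-8)² + (-6)²) = √100 = 10
Perimeter = 7 + 17 + 2 + 10 = 36.

36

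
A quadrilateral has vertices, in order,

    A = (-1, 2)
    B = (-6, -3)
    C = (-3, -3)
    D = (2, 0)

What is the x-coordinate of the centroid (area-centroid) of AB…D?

-94/51

Apply the shoelace formula. First the cross-terms c_i = x_i·y_{i+1} − x_{i+1}·y_i:
  15, 9, 6, 4  ⇒  2A = 34, A = 17.
Then Σ (x_i + x_{i+1})·c_i = -188, so x̄ = -188 / (6·17) = -94/51.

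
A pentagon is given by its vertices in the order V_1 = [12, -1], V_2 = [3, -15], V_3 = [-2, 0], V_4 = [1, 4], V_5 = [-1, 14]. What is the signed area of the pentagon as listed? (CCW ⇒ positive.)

-182

Apply Gauss's area formula: 2A = Σ (x_i·y_{i+1} − x_{i+1}·y_i), indices taken mod 5.
Σ = (-177) + (-30) + (-8) + (18) + (-167) = -364
Signed area = Σ/2 = -182 (negative ⇒ clockwise traversal).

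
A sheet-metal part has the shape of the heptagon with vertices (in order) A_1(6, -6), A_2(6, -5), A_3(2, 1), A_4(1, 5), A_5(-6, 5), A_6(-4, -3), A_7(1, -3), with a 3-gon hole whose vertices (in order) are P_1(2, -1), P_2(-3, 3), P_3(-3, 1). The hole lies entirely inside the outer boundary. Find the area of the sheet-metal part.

Outer boundary:
Apply the surveyor's formula: 2A = Σ (x_i·y_{i+1} − x_{i+1}·y_i), indices taken mod 7.
Σ = (6) + (16) + (9) + (35) + (38) + (15) + (12) = 131
Area = |Σ|/2 = 65.5.
Hole:
Apply the surveyor's formula: 2A = Σ (x_i·y_{i+1} − x_{i+1}·y_i), indices taken mod 3.
Cross-terms: 3, 6, 1  ⇒  Σ = 10
Area = |Σ|/2 = 5.
Net area = 65.5 − 5 = 60.5.

60.5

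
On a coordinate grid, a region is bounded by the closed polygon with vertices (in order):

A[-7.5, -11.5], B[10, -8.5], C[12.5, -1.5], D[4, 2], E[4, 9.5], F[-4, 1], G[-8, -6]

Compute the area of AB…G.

Σ = (178.75) + (91.25) + (31) + (30) + (42) + (32) + (47) = 452
Area = |Σ|/2 = 226.

226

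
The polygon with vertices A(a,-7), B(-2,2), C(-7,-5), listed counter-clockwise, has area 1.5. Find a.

-8

Write out the shoelace sum; only the two edges meeting at A involve a:
2·Area = [((-7)·(-7) − a·(-5)) + (a·2 − (-2)·(-7))] + 24
       = 7·a + 59 = 3
⇒ a = -8.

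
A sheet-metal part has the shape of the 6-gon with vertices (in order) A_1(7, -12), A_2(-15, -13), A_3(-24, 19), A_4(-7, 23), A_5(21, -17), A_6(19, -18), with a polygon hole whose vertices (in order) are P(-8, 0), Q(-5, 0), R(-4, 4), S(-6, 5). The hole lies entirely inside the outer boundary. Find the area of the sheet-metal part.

Outer boundary:
A_1→A_2: (7)(-13) − (-15)(-12) = -271
A_2→A_3: (-15)(19) − (-24)(-13) = -597
A_3→A_4: (-24)(23) − (-7)(19) = -419
A_4→A_5: (-7)(-17) − (21)(23) = -364
A_5→A_6: (21)(-18) − (19)(-17) = -55
A_6→A_1: (19)(-12) − (7)(-18) = -102
Σ = -1808
Area = |Σ|/2 = 904.
Hole:
Apply the shoelace (surveyor's) formula: 2A = Σ (x_i·y_{i+1} − x_{i+1}·y_i), indices taken mod 4.
P→Q: (-8)(0) − (-5)(0) = 0
Q→R: (-5)(4) − (-4)(0) = -20
R→S: (-4)(5) − (-6)(4) = 4
S→P: (-6)(0) − (-8)(5) = 40
Σ = 24
Area = |Σ|/2 = 12.
Net area = 904 − 12 = 892.

892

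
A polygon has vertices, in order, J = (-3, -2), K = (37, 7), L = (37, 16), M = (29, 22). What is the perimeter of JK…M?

|JK| = √((40)² + (9)²) = √1681 = 41
|KL| = √((0)² + (9)²) = √81 = 9
|LM| = √((-8)² + (6)²) = √100 = 10
|MJ| = √((-32)² + (-24)²) = √1600 = 40
Perimeter = 41 + 9 + 10 + 40 = 100.

100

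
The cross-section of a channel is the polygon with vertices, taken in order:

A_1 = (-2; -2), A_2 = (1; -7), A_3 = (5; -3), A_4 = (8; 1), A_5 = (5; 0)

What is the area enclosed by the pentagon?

31

A_1→A_2: (-2)(-7) − (1)(-2) = 16
A_2→A_3: (1)(-3) − (5)(-7) = 32
A_3→A_4: (5)(1) − (8)(-3) = 29
A_4→A_5: (8)(0) − (5)(1) = -5
A_5→A_1: (5)(-2) − (-2)(0) = -10
Σ = 62
Area = |Σ|/2 = 31.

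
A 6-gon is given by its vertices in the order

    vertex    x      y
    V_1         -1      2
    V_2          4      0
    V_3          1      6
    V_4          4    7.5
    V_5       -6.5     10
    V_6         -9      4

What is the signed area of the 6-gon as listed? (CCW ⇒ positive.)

Apply the shoelace formula: 2A = Σ (x_i·y_{i+1} − x_{i+1}·y_i), indices taken mod 6.
V_1→V_2: (-1)(0) − (4)(2) = -8
V_2→V_3: (4)(6) − (1)(0) = 24
V_3→V_4: (1)(7.5) − (4)(6) = -16.5
V_4→V_5: (4)(10) − (-6.5)(7.5) = 88.75
V_5→V_6: (-6.5)(4) − (-9)(10) = 64
V_6→V_1: (-9)(2) − (-1)(4) = -14
Σ = 138.25
Signed area = Σ/2 = 69.125 (positive ⇒ counter-clockwise traversal).

69.125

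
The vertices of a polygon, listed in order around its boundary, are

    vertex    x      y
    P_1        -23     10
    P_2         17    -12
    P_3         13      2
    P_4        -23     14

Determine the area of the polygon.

308

Apply the shoelace (surveyor's) formula: 2A = Σ (x_i·y_{i+1} − x_{i+1}·y_i), indices taken mod 4.
Σ = (106) + (190) + (228) + (92) = 616
Area = |Σ|/2 = 308.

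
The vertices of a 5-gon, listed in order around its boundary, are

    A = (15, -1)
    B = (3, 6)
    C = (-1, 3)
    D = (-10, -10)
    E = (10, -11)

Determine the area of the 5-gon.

A→B: (15)(6) − (3)(-1) = 93
B→C: (3)(3) − (-1)(6) = 15
C→D: (-1)(-10) − (-10)(3) = 40
D→E: (-10)(-11) − (10)(-10) = 210
E→A: (10)(-1) − (15)(-11) = 155
Σ = 513
Area = |Σ|/2 = 256.5.

256.5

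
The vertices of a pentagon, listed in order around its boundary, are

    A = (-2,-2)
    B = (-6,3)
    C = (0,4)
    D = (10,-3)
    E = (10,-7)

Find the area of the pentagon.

A→B: (-2)(3) − (-6)(-2) = -18
B→C: (-6)(4) − (0)(3) = -24
C→D: (0)(-3) − (10)(4) = -40
D→E: (10)(-7) − (10)(-3) = -40
E→A: (10)(-2) − (-2)(-7) = -34
Σ = -156
Area = |Σ|/2 = 78.

78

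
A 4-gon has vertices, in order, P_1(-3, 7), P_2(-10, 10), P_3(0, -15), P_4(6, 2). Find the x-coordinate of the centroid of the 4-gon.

-167/123

Apply the surveyor's formula. First the cross-terms c_i = x_i·y_{i+1} − x_{i+1}·y_i:
  40, 150, 90, 48  ⇒  2A = 328, A = 164.
Then Σ (x_i + x_{i+1})·c_i = -1336, so x̄ = -1336 / (6·164) = -167/123.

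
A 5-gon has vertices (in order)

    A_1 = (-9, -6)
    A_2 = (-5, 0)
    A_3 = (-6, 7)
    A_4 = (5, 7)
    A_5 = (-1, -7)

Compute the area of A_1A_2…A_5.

Apply the shoelace (surveyor's) formula: 2A = Σ (x_i·y_{i+1} − x_{i+1}·y_i), indices taken mod 5.
A_1→A_2: (-9)(0) − (-5)(-6) = -30
A_2→A_3: (-5)(7) − (-6)(0) = -35
A_3→A_4: (-6)(7) − (5)(7) = -77
A_4→A_5: (5)(-7) − (-1)(7) = -28
A_5→A_1: (-1)(-6) − (-9)(-7) = -57
Σ = -227
Area = |Σ|/2 = 113.5.

113.5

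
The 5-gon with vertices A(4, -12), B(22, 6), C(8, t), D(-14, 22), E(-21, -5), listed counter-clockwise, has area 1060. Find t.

25

The doubled signed area Σ (x_i y_{i+1} − x_{i+1} y_i) is linear in t.
With t=0 it equals 1220; the coefficient of t is 36 (from the two edges through C).
So 36·t + 1220 = 2·1060 = 2120 ⇒ t = 25.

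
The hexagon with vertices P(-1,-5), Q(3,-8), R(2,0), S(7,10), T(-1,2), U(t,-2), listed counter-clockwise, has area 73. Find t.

Write out the shoelace sum; only the two edges meeting at U involve t:
2·Area = [((-1)·(-2) − t·2) + (t·(-5) − (-1)·(-2))] + 83
       = -7·t + 83 = 146
⇒ t = -9.

-9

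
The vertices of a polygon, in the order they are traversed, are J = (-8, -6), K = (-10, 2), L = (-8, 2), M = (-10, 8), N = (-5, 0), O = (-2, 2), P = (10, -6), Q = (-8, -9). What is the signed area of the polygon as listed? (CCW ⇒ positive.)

-132

Apply the shoelace formula: 2A = Σ (x_i·y_{i+1} − x_{i+1}·y_i), indices taken mod 8.
Σ = (-76) + (-4) + (-44) + (40) + (-10) + (-8) + (-138) + (-24) = -264
Signed area = Σ/2 = -132 (negative ⇒ clockwise traversal).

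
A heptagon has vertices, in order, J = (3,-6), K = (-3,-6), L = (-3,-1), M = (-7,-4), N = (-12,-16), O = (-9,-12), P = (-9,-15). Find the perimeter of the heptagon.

|JK| = √((-6)² + (0)²) = √36 = 6
|KL| = √((0)² + (5)²) = √25 = 5
|LM| = √((-4)² + (-3)²) = √25 = 5
|MN| = √((-5)² + (-12)²) = √169 = 13
|NO| = √((3)² + (4)²) = √25 = 5
|OP| = √((0)² + (-3)²) = √9 = 3
|PJ| = √((12)² + (9)²) = √225 = 15
Perimeter = 6 + 5 + 5 + 13 + 5 + 3 + 15 = 52.

52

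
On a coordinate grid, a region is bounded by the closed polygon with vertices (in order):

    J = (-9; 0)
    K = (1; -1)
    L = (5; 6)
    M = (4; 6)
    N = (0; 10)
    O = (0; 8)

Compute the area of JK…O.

Apply Gauss's area formula: 2A = Σ (x_i·y_{i+1} − x_{i+1}·y_i), indices taken mod 6.
Σ = (9) + (11) + (6) + (40) + (0) + (72) = 138
Area = |Σ|/2 = 69.

69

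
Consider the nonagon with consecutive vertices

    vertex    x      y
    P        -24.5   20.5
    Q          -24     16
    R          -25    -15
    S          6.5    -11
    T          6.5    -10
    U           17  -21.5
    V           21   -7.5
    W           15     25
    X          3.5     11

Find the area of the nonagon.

Σ = (100) + (760) + (372.5) + (6.5) + (30.25) + (324) + (637.5) + (77.5) + (341.25) = 2649.5
Area = |Σ|/2 = 1324.75.

1324.75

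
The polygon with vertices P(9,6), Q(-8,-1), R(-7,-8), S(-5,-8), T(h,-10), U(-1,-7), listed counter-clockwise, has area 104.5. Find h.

Write out the shoelace sum; only the two edges meeting at T involve h:
2·Area = [((-5)·(-10) − h·(-8)) + (h·(-7) − (-1)·(-10))] + 169
       = 1·h + 209 = 209
⇒ h = 0.

0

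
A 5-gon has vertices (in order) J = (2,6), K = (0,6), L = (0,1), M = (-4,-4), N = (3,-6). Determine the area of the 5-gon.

41

Σ = (12) + (0) + (4) + (36) + (30) = 82
Area = |Σ|/2 = 41.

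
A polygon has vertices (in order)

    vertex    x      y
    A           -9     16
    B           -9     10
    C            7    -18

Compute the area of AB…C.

A→B: (-9)(10) − (-9)(16) = 54
B→C: (-9)(-18) − (7)(10) = 92
C→A: (7)(16) − (-9)(-18) = -50
Σ = 96
Area = |Σ|/2 = 48.

48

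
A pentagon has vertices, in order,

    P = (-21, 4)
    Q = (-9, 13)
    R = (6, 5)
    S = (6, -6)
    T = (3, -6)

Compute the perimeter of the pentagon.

72

|PQ| = √((12)² + (9)²) = √225 = 15
|QR| = √((15)² + (-8)²) = √289 = 17
|RS| = √((0)² + (-11)²) = √121 = 11
|ST| = √((-3)² + (0)²) = √9 = 3
|TP| = √((-24)² + (10)²) = √676 = 26
Perimeter = 15 + 17 + 11 + 3 + 26 = 72.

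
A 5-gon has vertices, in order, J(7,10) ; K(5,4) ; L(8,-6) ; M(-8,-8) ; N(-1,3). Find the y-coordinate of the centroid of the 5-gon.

-163/111

Apply the surveyor's formula. First the cross-terms c_i = x_i·y_{i+1} − x_{i+1}·y_i:
  -22, -62, -112, -32, -31  ⇒  2A = -259, A = -129.5.
Then Σ (y_i + y_{i+1})·c_i = 1141, so ȳ = 1141 / (6·(-129.5)) = -163/111.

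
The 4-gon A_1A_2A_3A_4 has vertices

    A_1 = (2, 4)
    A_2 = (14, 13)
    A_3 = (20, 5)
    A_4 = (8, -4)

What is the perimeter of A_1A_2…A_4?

50

|A_1A_2| = √((12)² + (9)²) = √225 = 15
|A_2A_3| = √((6)² + (-8)²) = √100 = 10
|A_3A_4| = √((-12)² + (-9)²) = √225 = 15
|A_4A_1| = √((-6)² + (8)²) = √100 = 10
Perimeter = 15 + 10 + 15 + 10 = 50.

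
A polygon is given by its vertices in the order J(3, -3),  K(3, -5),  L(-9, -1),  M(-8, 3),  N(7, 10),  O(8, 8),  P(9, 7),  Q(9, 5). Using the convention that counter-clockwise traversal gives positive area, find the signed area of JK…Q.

-145

J→K: (3)(-5) − (3)(-3) = -6
K→L: (3)(-1) − (-9)(-5) = -48
L→M: (-9)(3) − (-8)(-1) = -35
M→N: (-8)(10) − (7)(3) = -101
N→O: (7)(8) − (8)(10) = -24
O→P: (8)(7) − (9)(8) = -16
P→Q: (9)(5) − (9)(7) = -18
Q→J: (9)(-3) − (3)(5) = -42
Σ = -290
Signed area = Σ/2 = -145 (negative ⇒ clockwise traversal).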